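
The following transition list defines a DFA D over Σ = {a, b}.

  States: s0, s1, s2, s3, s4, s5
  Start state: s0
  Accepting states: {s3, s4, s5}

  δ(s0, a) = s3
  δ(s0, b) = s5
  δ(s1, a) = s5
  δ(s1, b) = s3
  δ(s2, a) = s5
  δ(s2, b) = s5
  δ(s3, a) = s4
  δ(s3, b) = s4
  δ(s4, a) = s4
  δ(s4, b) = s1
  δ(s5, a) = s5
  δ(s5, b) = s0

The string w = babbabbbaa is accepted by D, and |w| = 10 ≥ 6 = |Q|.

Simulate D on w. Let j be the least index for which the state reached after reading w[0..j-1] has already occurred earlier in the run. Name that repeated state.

s5

Run of D on w = b a b b a b b b a a:
  step 0: s0  (start)
  step 1: s5  (read b: s0→s5)
  step 2: s5  (read a: s5→s5)   ← first repeat (s5 seen earlier)
  step 3: s0  (read b: s5→s0)
  step 4: s5  (read b: s0→s5)
  step 5: s5  (read a: s5→s5)
  step 6: s0  (read b: s5→s0)
  step 7: s5  (read b: s0→s5)
  step 8: s0  (read b: s5→s0)
  step 9: s3  (read a: s0→s3)
  step 10: s4  (read a: s3→s4)

The earliest repeat is at step j = 2: D is in s5, which it already visited at step i = 1.
The DFA has 6 states, so the proof of the pumping lemma guarantees a repeated state among the first 6+1 visited; the segment between the two visits is the pumpable y.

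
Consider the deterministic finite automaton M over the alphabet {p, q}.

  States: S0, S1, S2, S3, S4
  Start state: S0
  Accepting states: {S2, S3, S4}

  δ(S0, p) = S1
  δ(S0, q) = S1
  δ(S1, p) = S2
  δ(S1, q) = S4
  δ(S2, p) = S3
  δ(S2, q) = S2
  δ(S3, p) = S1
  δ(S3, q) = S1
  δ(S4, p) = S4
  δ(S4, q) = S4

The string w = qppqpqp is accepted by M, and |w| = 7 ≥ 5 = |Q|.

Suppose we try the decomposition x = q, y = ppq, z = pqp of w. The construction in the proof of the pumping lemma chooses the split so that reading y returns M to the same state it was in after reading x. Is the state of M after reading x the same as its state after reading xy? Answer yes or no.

yes

State sequence: S0 -q-> S1 -p-> S2 -p-> S3 -q-> S1

After x (step 1): S1. After xy (step 4): S1.
They match, so y = ppq drives M around a cycle from S1 back to itself; pumping y any number of times keeps M in S1 before reading z, and xyⁱz ∈ L(M) for every i ≥ 0.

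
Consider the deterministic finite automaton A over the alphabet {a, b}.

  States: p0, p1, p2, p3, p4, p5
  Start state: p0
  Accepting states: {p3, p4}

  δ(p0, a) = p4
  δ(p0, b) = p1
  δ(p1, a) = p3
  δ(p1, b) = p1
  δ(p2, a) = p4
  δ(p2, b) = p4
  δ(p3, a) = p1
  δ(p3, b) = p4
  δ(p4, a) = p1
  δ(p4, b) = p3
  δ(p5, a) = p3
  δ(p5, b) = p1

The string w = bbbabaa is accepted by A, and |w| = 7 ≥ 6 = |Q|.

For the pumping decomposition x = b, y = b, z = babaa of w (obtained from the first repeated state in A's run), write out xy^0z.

xy⁰z = xz = b·babaa = bbabaa.
Reading y = b takes A from p1 back to p1, so after x the machine is still in p1, and z then leads to the accepting state p3. Hence bbabaa ∈ L(A).

bbabaa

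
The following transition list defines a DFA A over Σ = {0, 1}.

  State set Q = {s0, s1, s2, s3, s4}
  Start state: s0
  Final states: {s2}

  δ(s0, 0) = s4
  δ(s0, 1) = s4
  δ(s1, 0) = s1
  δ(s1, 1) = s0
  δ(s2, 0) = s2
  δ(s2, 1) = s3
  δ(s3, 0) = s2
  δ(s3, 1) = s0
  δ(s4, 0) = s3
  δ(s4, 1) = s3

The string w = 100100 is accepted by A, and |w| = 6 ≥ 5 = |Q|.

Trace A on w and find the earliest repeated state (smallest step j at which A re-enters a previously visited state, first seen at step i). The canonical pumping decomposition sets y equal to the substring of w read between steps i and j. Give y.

Run of A on w = 1 0 0 1 0 0:
  step 0: s0  (start)
  step 1: s4  (read 1: s0→s4)
  step 2: s3  (read 0: s4→s3)
  step 3: s2  (read 0: s3→s2)
  step 4: s3  (read 1: s2→s3)   ← first repeat (s3 seen earlier)
  step 5: s2  (read 0: s3→s2)
  step 6: s2  (read 0: s2→s2)

So i = 2, j = 4, giving x = w[0:2] = 10, y = w[2:4] = 01, z = w[4:6] = 00.
Check: |xy| = 4 ≤ 5 and |y| = 2 ≥ 1. Reading y takes A from s3 back to s3, so every xyⁱz is accepted.
Pumping length from the standard proof: p = 5 (the number of states). The repeated state found above gives |xy| = j ≤ 5 and |y| = j − i ≥ 1.

01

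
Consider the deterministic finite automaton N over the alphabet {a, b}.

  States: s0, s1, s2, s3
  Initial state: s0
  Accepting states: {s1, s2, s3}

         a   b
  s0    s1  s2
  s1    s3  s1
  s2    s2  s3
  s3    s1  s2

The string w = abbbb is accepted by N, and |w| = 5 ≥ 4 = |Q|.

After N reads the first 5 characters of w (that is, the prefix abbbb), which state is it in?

s1

State sequence: s0 -a-> s1 -b-> s1 -b-> s1 -b-> s1 -b-> s1

After reading 5 characters, N is in state s1.
(This kind of state-tracing is the core of the pumping-lemma construction: with 4 states, pigeonhole forces a repeat within the first 4 steps.)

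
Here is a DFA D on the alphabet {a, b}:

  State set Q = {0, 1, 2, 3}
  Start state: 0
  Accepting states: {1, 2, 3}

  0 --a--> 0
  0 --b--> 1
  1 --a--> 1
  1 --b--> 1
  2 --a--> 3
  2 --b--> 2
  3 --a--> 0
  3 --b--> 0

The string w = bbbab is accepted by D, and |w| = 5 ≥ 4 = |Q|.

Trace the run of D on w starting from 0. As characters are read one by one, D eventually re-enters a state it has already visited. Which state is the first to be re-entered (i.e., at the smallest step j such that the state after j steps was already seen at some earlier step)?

1

Run of D on w = b b b a b:
  step 0: 0  (start)
  step 1: 1  (read b: 0→1)
  step 2: 1  (read b: 1→1)   ← first repeat (1 seen earlier)
  step 3: 1  (read b: 1→1)
  step 4: 1  (read a: 1→1)
  step 5: 1  (read b: 1→1)

The earliest repeat is at step j = 2: D is in 1, which it already visited at step i = 1.
The DFA has 4 states, so the proof of the pumping lemma guarantees a repeated state among the first 4+1 visited; the segment between the two visits is the pumpable y.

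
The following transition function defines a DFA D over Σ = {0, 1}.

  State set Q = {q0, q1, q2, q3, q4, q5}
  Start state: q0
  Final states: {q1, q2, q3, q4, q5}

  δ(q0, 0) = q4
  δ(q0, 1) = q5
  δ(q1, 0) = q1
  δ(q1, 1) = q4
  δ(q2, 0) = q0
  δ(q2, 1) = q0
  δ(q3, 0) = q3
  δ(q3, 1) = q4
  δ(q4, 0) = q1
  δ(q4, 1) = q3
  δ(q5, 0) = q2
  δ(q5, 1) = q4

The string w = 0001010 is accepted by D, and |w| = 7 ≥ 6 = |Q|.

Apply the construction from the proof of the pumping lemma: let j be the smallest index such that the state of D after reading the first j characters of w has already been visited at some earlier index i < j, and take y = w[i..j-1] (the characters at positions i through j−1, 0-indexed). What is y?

State sequence: q0 -0-> q4 -0-> q1 -0-> q1 -1-> q4 -0-> q1 -1-> q4 -0-> q1
First repeat at step 3: q1 was already visited.

So i = 2, j = 3, giving x = w[0:2] = 00, y = w[2:3] = 0, z = w[3:7] = 1010.
Check: |xy| = 3 ≤ 6 and |y| = 1 ≥ 1. Reading y takes D from q1 back to q1, so every xyⁱz is accepted.
With |Q| = 6, pigeonhole forces a state repeat no later than step 6; the substring read between the first and second visits to that state can be pumped.

0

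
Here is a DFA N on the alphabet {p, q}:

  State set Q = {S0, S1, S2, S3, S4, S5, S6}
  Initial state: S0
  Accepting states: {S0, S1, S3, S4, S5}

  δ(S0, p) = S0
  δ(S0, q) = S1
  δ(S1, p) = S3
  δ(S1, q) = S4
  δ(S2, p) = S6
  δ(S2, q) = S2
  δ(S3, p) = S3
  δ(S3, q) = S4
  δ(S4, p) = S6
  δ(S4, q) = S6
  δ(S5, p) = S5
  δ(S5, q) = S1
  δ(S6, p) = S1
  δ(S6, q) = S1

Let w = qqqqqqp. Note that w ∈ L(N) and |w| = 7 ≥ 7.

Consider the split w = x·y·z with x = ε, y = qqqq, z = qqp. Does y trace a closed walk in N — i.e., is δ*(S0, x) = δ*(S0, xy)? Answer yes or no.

State sequence: S0 -q-> S1 -q-> S4 -q-> S6 -q-> S1

After x (step 0): S0. After xy (step 4): S1.
They differ (S0 ≠ S1), so y is not a cycle from the state after x; this split is not the one the pumping-lemma construction produces, and pumping y need not keep the string in L(N).

no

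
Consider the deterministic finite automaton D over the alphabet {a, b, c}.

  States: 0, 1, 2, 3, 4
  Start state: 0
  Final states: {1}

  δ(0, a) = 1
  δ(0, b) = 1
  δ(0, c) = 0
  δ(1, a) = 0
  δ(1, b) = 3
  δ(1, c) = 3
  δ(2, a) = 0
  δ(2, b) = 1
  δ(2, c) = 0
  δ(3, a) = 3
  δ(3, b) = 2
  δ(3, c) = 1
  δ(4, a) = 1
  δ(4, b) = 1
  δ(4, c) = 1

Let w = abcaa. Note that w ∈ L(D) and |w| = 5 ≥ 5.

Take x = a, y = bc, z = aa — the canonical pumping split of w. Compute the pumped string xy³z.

xy^3z = a·bc·bc·bc·aa = abcbcbcaa.
Reading y = bc takes D from 1 back to 1, so after x·y·y·y the machine is still in 1, and z then leads to the accepting state 1. Hence abcbcbcaa ∈ L(D).

abcbcbcaa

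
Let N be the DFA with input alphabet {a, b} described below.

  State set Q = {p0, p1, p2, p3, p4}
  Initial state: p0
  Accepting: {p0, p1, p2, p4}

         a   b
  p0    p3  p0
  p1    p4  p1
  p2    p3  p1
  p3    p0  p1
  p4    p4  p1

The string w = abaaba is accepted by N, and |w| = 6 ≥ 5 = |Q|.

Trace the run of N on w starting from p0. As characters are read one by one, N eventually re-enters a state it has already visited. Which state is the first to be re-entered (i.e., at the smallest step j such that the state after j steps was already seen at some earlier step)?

p4

Run of N on w = a b a a b a:
  step 0: p0  (start)
  step 1: p3  (read a: p0→p3)
  step 2: p1  (read b: p3→p1)
  step 3: p4  (read a: p1→p4)
  step 4: p4  (read a: p4→p4)   ← first repeat (p4 seen earlier)
  step 5: p1  (read b: p4→p1)
  step 6: p4  (read a: p1→p4)

The earliest repeat is at step j = 4: N is in p4, which it already visited at step i = 3.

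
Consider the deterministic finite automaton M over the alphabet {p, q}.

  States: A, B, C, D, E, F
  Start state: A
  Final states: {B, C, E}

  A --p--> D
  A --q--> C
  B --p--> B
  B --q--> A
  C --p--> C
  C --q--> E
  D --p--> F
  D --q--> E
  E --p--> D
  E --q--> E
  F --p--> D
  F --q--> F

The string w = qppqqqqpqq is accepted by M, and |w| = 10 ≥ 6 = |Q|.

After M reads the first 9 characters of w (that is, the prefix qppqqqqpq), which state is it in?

E

State sequence: A -q-> C -p-> C -p-> C -q-> E -q-> E -q-> E -q-> E -p-> D -q-> E

After reading 9 characters, M is in state E.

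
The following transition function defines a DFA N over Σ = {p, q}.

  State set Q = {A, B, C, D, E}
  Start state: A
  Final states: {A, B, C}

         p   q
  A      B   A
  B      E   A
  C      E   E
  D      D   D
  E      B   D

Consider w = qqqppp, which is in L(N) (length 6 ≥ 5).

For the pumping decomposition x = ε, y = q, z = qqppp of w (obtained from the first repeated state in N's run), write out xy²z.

xy^2z = ε·q·q·qqppp = qqqqppp.
Reading y = q takes N from A back to A, so after x·y·y the machine is still in A, and z then leads to the accepting state B. Hence qqqqppp ∈ L(N).

qqqqppp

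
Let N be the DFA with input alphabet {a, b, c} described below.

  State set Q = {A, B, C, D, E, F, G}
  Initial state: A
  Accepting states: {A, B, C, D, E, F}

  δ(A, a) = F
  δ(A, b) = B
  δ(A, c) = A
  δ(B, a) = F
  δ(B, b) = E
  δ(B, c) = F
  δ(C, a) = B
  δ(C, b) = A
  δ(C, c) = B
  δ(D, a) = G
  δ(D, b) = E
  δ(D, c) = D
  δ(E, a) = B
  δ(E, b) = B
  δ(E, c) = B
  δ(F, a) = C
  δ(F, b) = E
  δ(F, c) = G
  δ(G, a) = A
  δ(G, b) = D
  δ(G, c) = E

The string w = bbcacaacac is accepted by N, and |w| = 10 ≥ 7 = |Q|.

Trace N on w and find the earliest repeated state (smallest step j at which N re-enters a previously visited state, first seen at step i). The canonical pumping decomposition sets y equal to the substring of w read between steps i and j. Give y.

bc

Run of N on w = b b c a c a a c a c:
  step 0: A  (start)
  step 1: B  (read b: A→B)
  step 2: E  (read b: B→E)
  step 3: B  (read c: E→B)   ← first repeat (B seen earlier)
  step 4: F  (read a: B→F)
  step 5: G  (read c: F→G)
  step 6: A  (read a: G→A)
  step 7: F  (read a: A→F)
  step 8: G  (read c: F→G)
  step 9: A  (read a: G→A)
  step 10: A  (read c: A→A)

So i = 1, j = 3, giving x = w[0:1] = b, y = w[1:3] = bc, z = w[3:10] = acaacac.
Check: |xy| = 3 ≤ 7 and |y| = 2 ≥ 1. Reading y takes N from B back to B, so every xyⁱz is accepted.
Since N has 7 states, any run of length ≥ 7 visits 7+1 states, so by pigeonhole some state repeats within the first 7 steps — that repeat gives the pumpable loop.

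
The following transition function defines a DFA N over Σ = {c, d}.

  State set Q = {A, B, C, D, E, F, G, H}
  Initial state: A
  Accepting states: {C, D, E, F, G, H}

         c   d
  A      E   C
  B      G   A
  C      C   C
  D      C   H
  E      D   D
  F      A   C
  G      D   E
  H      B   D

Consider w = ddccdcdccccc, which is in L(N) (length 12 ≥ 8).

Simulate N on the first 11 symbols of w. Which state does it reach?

Run of N on the first 11 characters of w = d d c c d c d c c c c:
  step 0: A  (start)
  step 1: C  (read d: A→C)
  step 2: C  (read d: C→C)
  step 3: C  (read c: C→C)
  step 4: C  (read c: C→C)
  step 5: C  (read d: C→C)
  step 6: C  (read c: C→C)
  step 7: C  (read d: C→C)
  step 8: C  (read c: C→C)
  step 9: C  (read c: C→C)
  step 10: C  (read c: C→C)
  step 11: C  (read c: C→C)

After reading 11 characters, N is in state C.
(This kind of state-tracing is the core of the pumping-lemma construction: with 8 states, pigeonhole forces a repeat within the first 8 steps.)

C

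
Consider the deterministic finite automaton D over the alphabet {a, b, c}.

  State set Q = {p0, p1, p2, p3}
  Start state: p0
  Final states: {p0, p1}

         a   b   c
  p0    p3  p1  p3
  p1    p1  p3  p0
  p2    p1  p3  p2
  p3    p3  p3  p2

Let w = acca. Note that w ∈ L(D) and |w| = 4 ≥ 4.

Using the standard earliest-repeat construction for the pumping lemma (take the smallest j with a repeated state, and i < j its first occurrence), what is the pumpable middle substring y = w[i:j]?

c

State sequence: p0 -a-> p3 -c-> p2 -c-> p2 -a-> p1
First repeat at step 3: p2 was already visited.

So i = 2, j = 3, giving x = w[0:2] = ac, y = w[2:3] = c, z = w[3:4] = a.
Check: |xy| = 3 ≤ 4 and |y| = 1 ≥ 1. Reading y takes D from p2 back to p2, so every xyⁱz is accepted.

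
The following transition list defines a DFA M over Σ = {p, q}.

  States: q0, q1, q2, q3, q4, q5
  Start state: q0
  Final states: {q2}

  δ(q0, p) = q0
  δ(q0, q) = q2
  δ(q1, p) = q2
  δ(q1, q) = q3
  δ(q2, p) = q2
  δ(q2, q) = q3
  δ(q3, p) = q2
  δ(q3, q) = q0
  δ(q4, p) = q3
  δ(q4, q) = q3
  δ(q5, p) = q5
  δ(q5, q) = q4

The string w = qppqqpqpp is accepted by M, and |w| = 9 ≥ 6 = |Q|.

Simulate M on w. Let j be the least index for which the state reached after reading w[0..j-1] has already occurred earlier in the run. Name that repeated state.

State sequence: q0 -q-> q2 -p-> q2 -p-> q2 -q-> q3 -q-> q0 -p-> q0 -q-> q2 -p-> q2 -p-> q2
First repeat at step 2: q2 was already visited.

The earliest repeat is at step j = 2: M is in q2, which it already visited at step i = 1.

q2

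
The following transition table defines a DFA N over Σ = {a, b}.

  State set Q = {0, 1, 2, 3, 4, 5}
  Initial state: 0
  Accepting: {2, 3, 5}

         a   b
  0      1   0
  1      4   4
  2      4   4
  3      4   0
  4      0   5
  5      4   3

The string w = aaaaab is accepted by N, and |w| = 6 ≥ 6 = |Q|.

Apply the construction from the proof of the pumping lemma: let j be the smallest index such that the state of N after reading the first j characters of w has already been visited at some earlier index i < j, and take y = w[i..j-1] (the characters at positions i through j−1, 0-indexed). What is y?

State sequence: 0 -a-> 1 -a-> 4 -a-> 0 -a-> 1 -a-> 4 -b-> 5
First repeat at step 3: 0 was already visited.

So i = 0, j = 3, giving x = w[0:0] = ε, y = w[0:3] = aaa, z = w[3:6] = aab.
Check: |xy| = 3 ≤ 6 and |y| = 3 ≥ 1. Reading y takes N from 0 back to 0, so every xyⁱz is accepted.
Pumping length from the standard proof: p = 6 (the number of states). The repeated state found above gives |xy| = j ≤ 6 and |y| = j − i ≥ 1.

aaa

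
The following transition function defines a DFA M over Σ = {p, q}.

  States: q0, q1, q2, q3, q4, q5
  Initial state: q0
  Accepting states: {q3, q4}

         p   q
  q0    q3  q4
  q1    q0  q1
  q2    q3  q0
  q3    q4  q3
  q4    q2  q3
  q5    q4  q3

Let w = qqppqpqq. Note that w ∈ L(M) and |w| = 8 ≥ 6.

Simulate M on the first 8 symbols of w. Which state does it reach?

State sequence: q0 -q-> q4 -q-> q3 -p-> q4 -p-> q2 -q-> q0 -p-> q3 -q-> q3 -q-> q3

After reading 8 characters, M is in state q3.
(This kind of state-tracing is the core of the pumping-lemma construction: with 6 states, pigeonhole forces a repeat within the first 6 steps.)

q3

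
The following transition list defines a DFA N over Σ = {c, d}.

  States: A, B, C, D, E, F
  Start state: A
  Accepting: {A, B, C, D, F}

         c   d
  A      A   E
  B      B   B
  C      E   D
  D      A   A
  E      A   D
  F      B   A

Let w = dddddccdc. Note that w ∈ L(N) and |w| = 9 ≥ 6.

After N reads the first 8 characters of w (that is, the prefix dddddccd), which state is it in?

E

Run of N on the first 8 characters of w = d d d d d c c d:
  step 0: A  (start)
  step 1: E  (read d: A→E)
  step 2: D  (read d: E→D)
  step 3: A  (read d: D→A)
  step 4: E  (read d: A→E)
  step 5: D  (read d: E→D)
  step 6: A  (read c: D→A)
  step 7: A  (read c: A→A)
  step 8: E  (read d: A→E)

After reading 8 characters, N is in state E.
(This kind of state-tracing is the core of the pumping-lemma construction: with 6 states, pigeonhole forces a repeat within the first 6 steps.)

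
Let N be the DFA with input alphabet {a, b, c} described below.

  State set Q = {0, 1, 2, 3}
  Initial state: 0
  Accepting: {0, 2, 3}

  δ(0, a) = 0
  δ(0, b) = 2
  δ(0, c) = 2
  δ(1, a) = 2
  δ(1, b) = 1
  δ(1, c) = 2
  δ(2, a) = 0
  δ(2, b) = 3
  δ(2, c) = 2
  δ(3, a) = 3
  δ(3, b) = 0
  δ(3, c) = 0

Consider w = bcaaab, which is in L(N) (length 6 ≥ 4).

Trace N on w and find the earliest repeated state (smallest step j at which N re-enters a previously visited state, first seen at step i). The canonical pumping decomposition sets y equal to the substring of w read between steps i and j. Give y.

Run of N on w = b c a a a b:
  step 0: 0  (start)
  step 1: 2  (read b: 0→2)
  step 2: 2  (read c: 2→2)   ← first repeat (2 seen earlier)
  step 3: 0  (read a: 2→0)
  step 4: 0  (read a: 0→0)
  step 5: 0  (read a: 0→0)
  step 6: 2  (read b: 0→2)

So i = 1, j = 2, giving x = w[0:1] = b, y = w[1:2] = c, z = w[2:6] = aaab.
Check: |xy| = 2 ≤ 4 and |y| = 1 ≥ 1. Reading y takes N from 2 back to 2, so every xyⁱz is accepted.
Since N has 4 states, any run of length ≥ 4 visits 4+1 states, so by pigeonhole some state repeats within the first 4 steps — that repeat gives the pumpable loop.

c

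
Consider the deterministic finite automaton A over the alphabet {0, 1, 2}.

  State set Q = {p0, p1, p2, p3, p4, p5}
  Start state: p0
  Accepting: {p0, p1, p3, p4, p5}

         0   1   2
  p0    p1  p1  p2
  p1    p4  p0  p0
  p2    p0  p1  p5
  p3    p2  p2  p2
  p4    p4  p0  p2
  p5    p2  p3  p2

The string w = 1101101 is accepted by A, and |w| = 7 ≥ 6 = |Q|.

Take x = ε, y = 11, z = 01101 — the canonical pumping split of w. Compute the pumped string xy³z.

xy^3z = ε·11·11·11·01101 = 11111101101.
Reading y = 11 takes A from p0 back to p0, so after x·y·y·y the machine is still in p0, and z then leads to the accepting state p0. Hence 11111101101 ∈ L(A).

11111101101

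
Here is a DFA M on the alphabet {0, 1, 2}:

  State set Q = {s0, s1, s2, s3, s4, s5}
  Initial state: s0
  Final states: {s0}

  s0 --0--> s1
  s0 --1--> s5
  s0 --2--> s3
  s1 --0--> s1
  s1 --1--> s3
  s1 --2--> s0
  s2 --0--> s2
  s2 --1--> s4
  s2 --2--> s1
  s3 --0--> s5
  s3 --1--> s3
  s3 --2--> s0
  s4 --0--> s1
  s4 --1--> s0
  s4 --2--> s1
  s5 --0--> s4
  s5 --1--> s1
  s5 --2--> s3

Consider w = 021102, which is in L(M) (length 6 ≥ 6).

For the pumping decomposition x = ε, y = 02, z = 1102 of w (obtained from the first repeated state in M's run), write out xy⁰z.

1102

xy⁰z = xz = ε·1102 = 1102.
Reading y = 02 takes M from s0 back to s0, so after x the machine is still in s0, and z then leads to the accepting state s0. Hence 1102 ∈ L(M).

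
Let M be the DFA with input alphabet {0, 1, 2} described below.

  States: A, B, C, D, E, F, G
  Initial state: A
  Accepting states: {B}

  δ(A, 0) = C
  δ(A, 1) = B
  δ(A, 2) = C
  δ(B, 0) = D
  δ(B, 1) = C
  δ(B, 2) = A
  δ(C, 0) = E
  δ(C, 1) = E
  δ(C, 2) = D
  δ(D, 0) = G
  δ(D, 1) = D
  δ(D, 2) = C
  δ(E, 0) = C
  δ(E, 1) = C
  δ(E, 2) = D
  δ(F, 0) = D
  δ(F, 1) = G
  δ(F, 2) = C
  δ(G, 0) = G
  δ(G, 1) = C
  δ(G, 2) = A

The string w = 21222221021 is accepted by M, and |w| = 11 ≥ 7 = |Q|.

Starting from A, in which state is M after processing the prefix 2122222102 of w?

A

State sequence: A -2-> C -1-> E -2-> D -2-> C -2-> D -2-> C -2-> D -1-> D -0-> G -2-> A

After reading 10 characters, M is in state A.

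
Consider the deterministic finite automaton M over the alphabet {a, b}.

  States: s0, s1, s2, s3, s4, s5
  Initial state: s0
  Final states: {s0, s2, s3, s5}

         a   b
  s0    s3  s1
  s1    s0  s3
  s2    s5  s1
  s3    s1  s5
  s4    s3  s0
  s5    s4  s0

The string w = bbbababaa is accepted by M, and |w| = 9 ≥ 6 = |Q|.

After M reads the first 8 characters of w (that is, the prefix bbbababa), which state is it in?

State sequence: s0 -b-> s1 -b-> s3 -b-> s5 -a-> s4 -b-> s0 -a-> s3 -b-> s5 -a-> s4

After reading 8 characters, M is in state s4.

s4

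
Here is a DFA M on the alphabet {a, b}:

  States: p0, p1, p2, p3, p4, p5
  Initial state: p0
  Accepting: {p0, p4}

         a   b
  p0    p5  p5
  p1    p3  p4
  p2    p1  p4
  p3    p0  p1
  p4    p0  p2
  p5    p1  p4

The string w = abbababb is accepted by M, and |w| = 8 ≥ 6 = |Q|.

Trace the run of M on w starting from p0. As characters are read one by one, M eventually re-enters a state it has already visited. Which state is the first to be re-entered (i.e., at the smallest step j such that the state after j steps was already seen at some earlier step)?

p4

State sequence: p0 -a-> p5 -b-> p4 -b-> p2 -a-> p1 -b-> p4 -a-> p0 -b-> p5 -b-> p4
First repeat at step 5: p4 was already visited.

The earliest repeat is at step j = 5: M is in p4, which it already visited at step i = 2.
The DFA has 6 states, so the proof of the pumping lemma guarantees a repeated state among the first 6+1 visited; the segment between the two visits is the pumpable y.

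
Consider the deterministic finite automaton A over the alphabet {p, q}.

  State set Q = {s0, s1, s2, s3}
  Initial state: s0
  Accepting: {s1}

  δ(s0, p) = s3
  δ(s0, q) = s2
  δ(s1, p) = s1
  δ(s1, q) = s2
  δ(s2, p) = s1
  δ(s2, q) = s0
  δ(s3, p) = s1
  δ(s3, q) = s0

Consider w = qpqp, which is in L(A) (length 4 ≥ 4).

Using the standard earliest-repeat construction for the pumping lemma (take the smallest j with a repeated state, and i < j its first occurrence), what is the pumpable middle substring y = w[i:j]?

Run of A on w = q p q p:
  step 0: s0  (start)
  step 1: s2  (read q: s0→s2)
  step 2: s1  (read p: s2→s1)
  step 3: s2  (read q: s1→s2)   ← first repeat (s2 seen earlier)
  step 4: s1  (read p: s2→s1)

So i = 1, j = 3, giving x = w[0:1] = q, y = w[1:3] = pq, z = w[3:4] = p.
Check: |xy| = 3 ≤ 4 and |y| = 2 ≥ 1. Reading y takes A from s2 back to s2, so every xyⁱz is accepted.
Pumping length from the standard proof: p = 4 (the number of states). The repeated state found above gives |xy| = j ≤ 4 and |y| = j − i ≥ 1.

pq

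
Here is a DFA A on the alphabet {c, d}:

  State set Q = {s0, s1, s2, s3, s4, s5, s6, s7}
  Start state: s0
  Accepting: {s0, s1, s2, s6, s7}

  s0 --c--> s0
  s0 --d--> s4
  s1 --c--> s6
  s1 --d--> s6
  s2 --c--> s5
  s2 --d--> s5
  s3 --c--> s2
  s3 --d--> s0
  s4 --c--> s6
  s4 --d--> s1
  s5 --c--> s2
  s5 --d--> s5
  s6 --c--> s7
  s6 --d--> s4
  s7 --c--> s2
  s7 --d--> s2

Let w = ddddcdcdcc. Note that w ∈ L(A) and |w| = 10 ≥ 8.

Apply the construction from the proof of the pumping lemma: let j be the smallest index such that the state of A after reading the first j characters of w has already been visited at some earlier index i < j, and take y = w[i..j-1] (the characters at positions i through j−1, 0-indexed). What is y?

ddd

Run of A on w = d d d d c d c d c c:
  step 0: s0  (start)
  step 1: s4  (read d: s0→s4)
  step 2: s1  (read d: s4→s1)
  step 3: s6  (read d: s1→s6)
  step 4: s4  (read d: s6→s4)   ← first repeat (s4 seen earlier)
  step 5: s6  (read c: s4→s6)
  step 6: s4  (read d: s6→s4)
  step 7: s6  (read c: s4→s6)
  step 8: s4  (read d: s6→s4)
  step 9: s6  (read c: s4→s6)
  step 10: s7  (read c: s6→s7)

So i = 1, j = 4, giving x = w[0:1] = d, y = w[1:4] = ddd, z = w[4:10] = cdcdcc.
Check: |xy| = 4 ≤ 8 and |y| = 3 ≥ 1. Reading y takes A from s4 back to s4, so every xyⁱz is accepted.
The DFA has 8 states, so the proof of the pumping lemma guarantees a repeated state among the first 8+1 visited; the segment between the two visits is the pumpable y.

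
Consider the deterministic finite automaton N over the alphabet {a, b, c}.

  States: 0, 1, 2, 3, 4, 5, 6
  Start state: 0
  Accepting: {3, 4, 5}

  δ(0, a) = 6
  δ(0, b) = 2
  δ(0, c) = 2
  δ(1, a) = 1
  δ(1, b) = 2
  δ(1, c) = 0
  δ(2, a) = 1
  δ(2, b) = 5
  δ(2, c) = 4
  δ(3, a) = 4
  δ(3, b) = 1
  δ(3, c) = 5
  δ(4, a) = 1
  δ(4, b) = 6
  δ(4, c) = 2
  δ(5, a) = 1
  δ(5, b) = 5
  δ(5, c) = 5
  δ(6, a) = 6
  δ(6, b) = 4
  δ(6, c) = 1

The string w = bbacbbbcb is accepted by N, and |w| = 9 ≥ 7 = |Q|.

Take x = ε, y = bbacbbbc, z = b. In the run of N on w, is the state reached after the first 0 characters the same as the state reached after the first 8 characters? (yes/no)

no

Run of N on the first 8 characters of w = b b a c b b b c:
  step 0: 0  (start)
  step 1: 2  (read b: 0→2)
  step 2: 5  (read b: 2→5)
  step 3: 1  (read a: 5→1)
  step 4: 0  (read c: 1→0)
  step 5: 2  (read b: 0→2)
  step 6: 5  (read b: 2→5)
  step 7: 5  (read b: 5→5)
  step 8: 5  (read c: 5→5)

After x (step 0): 0. After xy (step 8): 5.
They differ (0 ≠ 5), so y is not a cycle from the state after x; this split is not the one the pumping-lemma construction produces, and pumping y need not keep the string in L(N).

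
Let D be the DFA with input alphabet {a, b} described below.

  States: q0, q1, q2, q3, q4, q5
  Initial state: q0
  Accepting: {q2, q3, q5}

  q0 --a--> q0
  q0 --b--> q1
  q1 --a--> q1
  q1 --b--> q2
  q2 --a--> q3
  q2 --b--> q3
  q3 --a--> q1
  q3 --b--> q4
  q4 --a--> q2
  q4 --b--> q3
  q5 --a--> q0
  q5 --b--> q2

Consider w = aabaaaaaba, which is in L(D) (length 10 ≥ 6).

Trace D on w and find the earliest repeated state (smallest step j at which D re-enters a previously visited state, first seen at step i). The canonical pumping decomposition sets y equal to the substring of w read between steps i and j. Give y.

State sequence: q0 -a-> q0 -a-> q0 -b-> q1 -a-> q1 -a-> q1 -a-> q1 -a-> q1 -a-> q1 -b-> q2 -a-> q3
First repeat at step 1: q0 was already visited.

So i = 0, j = 1, giving x = w[0:0] = ε, y = w[0:1] = a, z = w[1:10] = abaaaaaba.
Check: |xy| = 1 ≤ 6 and |y| = 1 ≥ 1. Reading y takes D from q0 back to q0, so every xyⁱz is accepted.

a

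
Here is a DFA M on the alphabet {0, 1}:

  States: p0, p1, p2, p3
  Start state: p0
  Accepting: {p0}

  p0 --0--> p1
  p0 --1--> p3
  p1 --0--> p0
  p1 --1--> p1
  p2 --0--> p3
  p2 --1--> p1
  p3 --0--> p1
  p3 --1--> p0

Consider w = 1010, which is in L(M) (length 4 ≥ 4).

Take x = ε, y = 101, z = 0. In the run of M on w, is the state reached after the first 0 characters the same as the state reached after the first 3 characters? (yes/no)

no

Run of M on the first 3 characters of w = 1 0 1:
  step 0: p0  (start)
  step 1: p3  (read 1: p0→p3)
  step 2: p1  (read 0: p3→p1)
  step 3: p1  (read 1: p1→p1)

After x (step 0): p0. After xy (step 3): p1.
They differ (p0 ≠ p1), so y is not a cycle from the state after x; this split is not the one the pumping-lemma construction produces, and pumping y need not keep the string in L(M).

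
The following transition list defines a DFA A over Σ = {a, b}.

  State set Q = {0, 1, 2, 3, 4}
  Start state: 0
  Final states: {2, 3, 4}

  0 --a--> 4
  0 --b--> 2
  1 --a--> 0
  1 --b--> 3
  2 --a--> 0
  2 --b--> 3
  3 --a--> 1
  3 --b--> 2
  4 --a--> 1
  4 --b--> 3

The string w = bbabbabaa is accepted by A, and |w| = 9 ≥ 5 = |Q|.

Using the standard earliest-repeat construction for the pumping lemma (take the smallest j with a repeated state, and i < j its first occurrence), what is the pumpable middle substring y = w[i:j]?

ab

State sequence: 0 -b-> 2 -b-> 3 -a-> 1 -b-> 3 -b-> 2 -a-> 0 -b-> 2 -a-> 0 -a-> 4
First repeat at step 4: 3 was already visited.

So i = 2, j = 4, giving x = w[0:2] = bb, y = w[2:4] = ab, z = w[4:9] = babaa.
Check: |xy| = 4 ≤ 5 and |y| = 2 ≥ 1. Reading y takes A from 3 back to 3, so every xyⁱz is accepted.
The DFA has 5 states, so the proof of the pumping lemma guarantees a repeated state among the first 5+1 visited; the segment between the two visits is the pumpable y.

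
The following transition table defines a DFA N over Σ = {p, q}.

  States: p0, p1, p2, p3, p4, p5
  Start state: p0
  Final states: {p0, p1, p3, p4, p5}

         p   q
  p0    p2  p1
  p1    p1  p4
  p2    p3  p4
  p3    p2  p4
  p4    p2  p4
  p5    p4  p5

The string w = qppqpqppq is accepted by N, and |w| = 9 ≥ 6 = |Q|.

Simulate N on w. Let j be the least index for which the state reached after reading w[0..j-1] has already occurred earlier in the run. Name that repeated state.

p1

State sequence: p0 -q-> p1 -p-> p1 -p-> p1 -q-> p4 -p-> p2 -q-> p4 -p-> p2 -p-> p3 -q-> p4
First repeat at step 2: p1 was already visited.

The earliest repeat is at step j = 2: N is in p1, which it already visited at step i = 1.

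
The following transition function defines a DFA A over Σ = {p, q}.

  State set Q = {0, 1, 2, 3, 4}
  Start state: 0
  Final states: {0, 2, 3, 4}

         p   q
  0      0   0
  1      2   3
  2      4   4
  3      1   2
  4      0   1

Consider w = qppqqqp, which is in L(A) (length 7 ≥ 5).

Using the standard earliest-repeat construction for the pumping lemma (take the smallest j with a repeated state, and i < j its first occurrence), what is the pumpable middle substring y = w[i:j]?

State sequence: 0 -q-> 0 -p-> 0 -p-> 0 -q-> 0 -q-> 0 -q-> 0 -p-> 0
First repeat at step 1: 0 was already visited.

So i = 0, j = 1, giving x = w[0:0] = ε, y = w[0:1] = q, z = w[1:7] = ppqqqp.
Check: |xy| = 1 ≤ 5 and |y| = 1 ≥ 1. Reading y takes A from 0 back to 0, so every xyⁱz is accepted.
With |Q| = 5, pigeonhole forces a state repeat no later than step 5; the substring read between the first and second visits to that state can be pumped.

q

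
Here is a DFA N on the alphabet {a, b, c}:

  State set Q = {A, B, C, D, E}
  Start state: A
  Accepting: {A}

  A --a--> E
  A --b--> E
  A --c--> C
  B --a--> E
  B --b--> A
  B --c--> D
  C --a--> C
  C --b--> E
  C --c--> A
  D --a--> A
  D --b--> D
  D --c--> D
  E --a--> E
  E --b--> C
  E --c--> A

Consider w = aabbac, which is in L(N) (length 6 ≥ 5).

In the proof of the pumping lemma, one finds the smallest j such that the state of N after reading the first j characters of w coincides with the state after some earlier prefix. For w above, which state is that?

Run of N on w = a a b b a c:
  step 0: A  (start)
  step 1: E  (read a: A→E)
  step 2: E  (read a: E→E)   ← first repeat (E seen earlier)
  step 3: C  (read b: E→C)
  step 4: E  (read b: C→E)
  step 5: E  (read a: E→E)
  step 6: A  (read c: E→A)

The earliest repeat is at step j = 2: N is in E, which it already visited at step i = 1.
The DFA has 5 states, so the proof of the pumping lemma guarantees a repeated state among the first 5+1 visited; the segment between the two visits is the pumpable y.

E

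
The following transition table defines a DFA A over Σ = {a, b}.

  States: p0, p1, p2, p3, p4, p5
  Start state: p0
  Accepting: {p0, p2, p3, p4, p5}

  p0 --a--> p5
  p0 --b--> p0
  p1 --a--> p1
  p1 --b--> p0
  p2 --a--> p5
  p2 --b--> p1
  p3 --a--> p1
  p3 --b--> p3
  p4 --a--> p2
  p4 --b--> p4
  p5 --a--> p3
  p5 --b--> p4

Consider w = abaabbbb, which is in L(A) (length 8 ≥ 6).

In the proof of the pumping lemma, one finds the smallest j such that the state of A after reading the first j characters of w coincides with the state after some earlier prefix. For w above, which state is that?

p5

State sequence: p0 -a-> p5 -b-> p4 -a-> p2 -a-> p5 -b-> p4 -b-> p4 -b-> p4 -b-> p4
First repeat at step 4: p5 was already visited.

The earliest repeat is at step j = 4: A is in p5, which it already visited at step i = 1.
The DFA has 6 states, so the proof of the pumping lemma guarantees a repeated state among the first 6+1 visited; the segment between the two visits is the pumpable y.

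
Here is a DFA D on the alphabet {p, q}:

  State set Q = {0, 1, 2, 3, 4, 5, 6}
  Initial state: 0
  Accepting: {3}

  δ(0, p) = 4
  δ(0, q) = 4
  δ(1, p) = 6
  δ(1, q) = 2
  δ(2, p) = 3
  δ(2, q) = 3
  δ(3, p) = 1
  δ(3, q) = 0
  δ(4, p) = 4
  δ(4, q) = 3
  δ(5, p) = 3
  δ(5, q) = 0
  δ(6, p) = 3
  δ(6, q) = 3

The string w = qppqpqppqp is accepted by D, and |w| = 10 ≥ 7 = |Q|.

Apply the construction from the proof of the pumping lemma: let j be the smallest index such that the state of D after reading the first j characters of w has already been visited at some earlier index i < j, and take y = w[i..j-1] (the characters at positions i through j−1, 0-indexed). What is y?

Run of D on w = q p p q p q p p q p:
  step 0: 0  (start)
  step 1: 4  (read q: 0→4)
  step 2: 4  (read p: 4→4)   ← first repeat (4 seen earlier)
  step 3: 4  (read p: 4→4)
  step 4: 3  (read q: 4→3)
  step 5: 1  (read p: 3→1)
  step 6: 2  (read q: 1→2)
  step 7: 3  (read p: 2→3)
  step 8: 1  (read p: 3→1)
  step 9: 2  (read q: 1→2)
  step 10: 3  (read p: 2→3)

So i = 1, j = 2, giving x = w[0:1] = q, y = w[1:2] = p, z = w[2:10] = pqpqppqp.
Check: |xy| = 2 ≤ 7 and |y| = 1 ≥ 1. Reading y takes D from 4 back to 4, so every xyⁱz is accepted.

p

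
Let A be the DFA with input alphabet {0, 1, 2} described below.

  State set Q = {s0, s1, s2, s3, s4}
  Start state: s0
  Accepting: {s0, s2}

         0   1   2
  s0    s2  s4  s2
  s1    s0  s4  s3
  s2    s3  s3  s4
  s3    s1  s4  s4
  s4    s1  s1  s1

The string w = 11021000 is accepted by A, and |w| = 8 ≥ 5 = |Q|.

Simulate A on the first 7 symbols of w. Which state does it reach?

Run of A on the first 7 characters of w = 1 1 0 2 1 0 0:
  step 0: s0  (start)
  step 1: s4  (read 1: s0→s4)
  step 2: s1  (read 1: s4→s1)
  step 3: s0  (read 0: s1→s0)
  step 4: s2  (read 2: s0→s2)
  step 5: s3  (read 1: s2→s3)
  step 6: s1  (read 0: s3→s1)
  step 7: s0  (read 0: s1→s0)

After reading 7 characters, A is in state s0.

s0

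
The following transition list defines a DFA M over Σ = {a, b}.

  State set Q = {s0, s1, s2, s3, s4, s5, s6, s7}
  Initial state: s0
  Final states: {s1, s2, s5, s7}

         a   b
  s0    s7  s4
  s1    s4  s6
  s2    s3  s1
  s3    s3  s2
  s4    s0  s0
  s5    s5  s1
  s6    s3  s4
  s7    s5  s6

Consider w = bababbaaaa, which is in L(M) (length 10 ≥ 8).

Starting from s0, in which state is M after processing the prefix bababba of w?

State sequence: s0 -b-> s4 -a-> s0 -b-> s4 -a-> s0 -b-> s4 -b-> s0 -a-> s7

After reading 7 characters, M is in state s7.

s7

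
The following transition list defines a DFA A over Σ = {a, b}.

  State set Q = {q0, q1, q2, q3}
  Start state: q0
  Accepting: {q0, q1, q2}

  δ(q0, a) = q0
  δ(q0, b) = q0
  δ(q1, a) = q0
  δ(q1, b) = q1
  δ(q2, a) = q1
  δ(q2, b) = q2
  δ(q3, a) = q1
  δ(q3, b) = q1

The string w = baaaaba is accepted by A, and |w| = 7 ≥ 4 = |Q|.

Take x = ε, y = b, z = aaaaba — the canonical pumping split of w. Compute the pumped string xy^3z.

bbbaaaaba

xy^3z = ε·b·b·b·aaaaba = bbbaaaaba.
Reading y = b takes A from q0 back to q0, so after x·y·y·y the machine is still in q0, and z then leads to the accepting state q0. Hence bbbaaaaba ∈ L(A).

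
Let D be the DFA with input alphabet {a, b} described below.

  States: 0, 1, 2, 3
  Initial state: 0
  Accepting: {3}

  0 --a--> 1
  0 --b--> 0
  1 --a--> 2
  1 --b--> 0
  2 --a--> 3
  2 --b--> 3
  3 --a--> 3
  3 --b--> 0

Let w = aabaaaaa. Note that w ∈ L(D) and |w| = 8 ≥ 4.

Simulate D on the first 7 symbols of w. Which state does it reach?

Run of D on the first 7 characters of w = a a b a a a a:
  step 0: 0  (start)
  step 1: 1  (read a: 0→1)
  step 2: 2  (read a: 1→2)
  step 3: 3  (read b: 2→3)
  step 4: 3  (read a: 3→3)
  step 5: 3  (read a: 3→3)
  step 6: 3  (read a: 3→3)
  step 7: 3  (read a: 3→3)

After reading 7 characters, D is in state 3.

3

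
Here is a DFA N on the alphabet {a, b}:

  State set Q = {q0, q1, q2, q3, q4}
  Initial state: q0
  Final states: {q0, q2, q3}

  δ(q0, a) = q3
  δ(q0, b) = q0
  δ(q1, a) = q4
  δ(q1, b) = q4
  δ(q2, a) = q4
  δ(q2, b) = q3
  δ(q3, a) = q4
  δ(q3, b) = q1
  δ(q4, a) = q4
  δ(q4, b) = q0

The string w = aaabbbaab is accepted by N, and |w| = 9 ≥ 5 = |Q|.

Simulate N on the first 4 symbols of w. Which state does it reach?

q0

Run of N on the first 4 characters of w = a a a b:
  step 0: q0  (start)
  step 1: q3  (read a: q0→q3)
  step 2: q4  (read a: q3→q4)
  step 3: q4  (read a: q4→q4)
  step 4: q0  (read b: q4→q0)

After reading 4 characters, N is in state q0.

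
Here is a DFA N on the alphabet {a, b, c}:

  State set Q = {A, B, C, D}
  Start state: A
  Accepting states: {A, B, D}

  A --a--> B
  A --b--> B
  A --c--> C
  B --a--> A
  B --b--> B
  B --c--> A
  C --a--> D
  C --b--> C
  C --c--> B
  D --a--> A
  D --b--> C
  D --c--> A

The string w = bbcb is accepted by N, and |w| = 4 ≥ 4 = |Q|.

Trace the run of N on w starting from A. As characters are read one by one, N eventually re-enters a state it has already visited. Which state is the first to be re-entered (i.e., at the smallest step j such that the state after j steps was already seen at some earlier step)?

Run of N on w = b b c b:
  step 0: A  (start)
  step 1: B  (read b: A→B)
  step 2: B  (read b: B→B)   ← first repeat (B seen earlier)
  step 3: A  (read c: B→A)
  step 4: B  (read b: A→B)

The earliest repeat is at step j = 2: N is in B, which it already visited at step i = 1.

B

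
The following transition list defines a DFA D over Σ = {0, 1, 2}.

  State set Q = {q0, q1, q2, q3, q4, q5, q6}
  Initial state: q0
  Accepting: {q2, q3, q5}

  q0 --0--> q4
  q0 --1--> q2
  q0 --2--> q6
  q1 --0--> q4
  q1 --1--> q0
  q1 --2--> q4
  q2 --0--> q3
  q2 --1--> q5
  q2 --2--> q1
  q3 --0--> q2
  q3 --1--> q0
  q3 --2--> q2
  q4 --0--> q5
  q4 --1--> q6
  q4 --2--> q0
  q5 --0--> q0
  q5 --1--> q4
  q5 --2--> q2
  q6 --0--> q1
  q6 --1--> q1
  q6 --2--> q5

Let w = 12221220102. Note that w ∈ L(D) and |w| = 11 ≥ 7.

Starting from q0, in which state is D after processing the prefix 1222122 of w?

q4

Run of D on the first 7 characters of w = 1 2 2 2 1 2 2:
  step 0: q0  (start)
  step 1: q2  (read 1: q0→q2)
  step 2: q1  (read 2: q2→q1)
  step 3: q4  (read 2: q1→q4)
  step 4: q0  (read 2: q4→q0)
  step 5: q2  (read 1: q0→q2)
  step 6: q1  (read 2: q2→q1)
  step 7: q4  (read 2: q1→q4)

After reading 7 characters, D is in state q4.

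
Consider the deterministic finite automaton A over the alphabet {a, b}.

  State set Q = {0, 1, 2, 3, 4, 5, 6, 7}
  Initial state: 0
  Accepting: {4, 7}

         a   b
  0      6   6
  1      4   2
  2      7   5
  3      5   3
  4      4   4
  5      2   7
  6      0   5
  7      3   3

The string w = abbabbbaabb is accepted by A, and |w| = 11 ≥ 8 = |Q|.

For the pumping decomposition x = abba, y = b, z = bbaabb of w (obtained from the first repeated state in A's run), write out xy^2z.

xy^2z = abba·b·b·bbaabb = abbabbbbaabb.
Reading y = b takes A from 3 back to 3, so after x·y·y the machine is still in 3, and z then leads to the accepting state 7. Hence abbabbbbaabb ∈ L(A).

abbabbbbaabb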